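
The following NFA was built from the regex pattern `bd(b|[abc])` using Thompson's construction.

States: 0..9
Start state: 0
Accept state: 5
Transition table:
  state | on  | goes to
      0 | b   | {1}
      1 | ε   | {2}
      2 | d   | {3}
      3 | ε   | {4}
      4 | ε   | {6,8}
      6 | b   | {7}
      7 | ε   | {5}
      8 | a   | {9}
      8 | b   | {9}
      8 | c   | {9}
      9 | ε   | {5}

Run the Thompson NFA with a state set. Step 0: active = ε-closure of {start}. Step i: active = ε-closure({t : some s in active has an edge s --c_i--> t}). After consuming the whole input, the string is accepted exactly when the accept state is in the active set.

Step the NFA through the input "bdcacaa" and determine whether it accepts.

initial (ε-close {0}): {0}
'b' @ 1: {1,2}
'd' @ 2: {3,4,6,8}
'c' @ 3: {5,9}  (accept∈set)
'a' @ 4: {}  — dead — no transitions
rest 'caa' ignored (set empty)
end set {} — state 5 not in

Answer: REJECT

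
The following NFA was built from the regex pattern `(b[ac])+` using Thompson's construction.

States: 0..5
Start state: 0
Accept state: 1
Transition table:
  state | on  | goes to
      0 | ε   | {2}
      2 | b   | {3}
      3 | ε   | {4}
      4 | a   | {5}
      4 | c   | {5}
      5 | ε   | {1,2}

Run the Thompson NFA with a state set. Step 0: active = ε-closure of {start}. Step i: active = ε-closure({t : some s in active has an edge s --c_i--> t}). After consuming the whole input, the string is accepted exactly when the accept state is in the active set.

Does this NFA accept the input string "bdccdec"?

Answer: REJECT

Derivation:
initial (ε-close {0}): {0,2}
'b' @ 1: {3,4}
'd' @ 2: {}  — state set empty
rest 'ccdec' ignored (set empty)
end set {} — state 1 not in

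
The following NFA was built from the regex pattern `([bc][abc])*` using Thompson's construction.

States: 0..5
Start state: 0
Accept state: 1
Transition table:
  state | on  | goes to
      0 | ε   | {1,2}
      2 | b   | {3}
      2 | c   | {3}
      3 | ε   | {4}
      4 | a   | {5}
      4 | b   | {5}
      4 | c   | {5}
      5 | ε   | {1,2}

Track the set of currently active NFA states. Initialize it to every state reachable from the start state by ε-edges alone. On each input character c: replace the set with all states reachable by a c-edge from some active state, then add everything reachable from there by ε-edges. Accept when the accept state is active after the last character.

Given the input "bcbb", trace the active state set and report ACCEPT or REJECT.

start: ε-closure({0}) = {0,1,2}
'b' @ 1: {3,4}
'c' @ 2: {1,2,5}  (accept∈set)
'b' @ 3: {3,4}
'b' @ 4: {1,2,5}  (accept∈set)
after full input: {1,2,5}  (accept=1 in)

Answer: ACCEPT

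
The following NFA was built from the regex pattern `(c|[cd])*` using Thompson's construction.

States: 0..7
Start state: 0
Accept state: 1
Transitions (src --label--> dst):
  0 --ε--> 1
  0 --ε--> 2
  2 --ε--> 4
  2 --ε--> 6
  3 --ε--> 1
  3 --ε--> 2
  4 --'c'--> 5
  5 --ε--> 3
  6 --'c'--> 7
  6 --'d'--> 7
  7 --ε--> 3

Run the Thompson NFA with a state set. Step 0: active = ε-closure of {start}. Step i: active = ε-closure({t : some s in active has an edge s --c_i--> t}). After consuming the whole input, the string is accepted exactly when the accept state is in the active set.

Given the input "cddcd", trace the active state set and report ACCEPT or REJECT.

start: ε-closure({0}) = {0,1,2,4,6}
'c' @ 1: {1,2,3,4,5,6,7}  ✓accept
'd' @ 2: {1,2,3,4,6,7}  ✓accept
'd' @ 3: {1,2,3,4,6,7}  ✓accept
'c' @ 4: {1,2,3,4,5,6,7}  ✓accept
'd' @ 5: {1,2,3,4,6,7}  ✓accept
final: {1,2,3,4,6,7}; accept 1 in set

Answer: ACCEPT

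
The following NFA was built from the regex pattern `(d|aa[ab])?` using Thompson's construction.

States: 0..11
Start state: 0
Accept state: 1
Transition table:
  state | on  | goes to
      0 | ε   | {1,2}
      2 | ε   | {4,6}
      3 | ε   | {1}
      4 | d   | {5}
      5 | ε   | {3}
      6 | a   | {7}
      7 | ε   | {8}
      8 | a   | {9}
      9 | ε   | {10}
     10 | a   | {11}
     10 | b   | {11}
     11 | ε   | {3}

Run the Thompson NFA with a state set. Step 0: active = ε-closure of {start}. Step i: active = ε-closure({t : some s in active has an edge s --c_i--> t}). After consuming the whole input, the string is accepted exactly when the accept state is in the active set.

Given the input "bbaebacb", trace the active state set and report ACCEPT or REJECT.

Answer: REJECT

Steps:
start: ε-closure({0}) = {0,1,2,4,6}
'b' @ 1: {}  — state set empty
rest 'baebacb' ignored (set empty)
end set {} — state 1 not in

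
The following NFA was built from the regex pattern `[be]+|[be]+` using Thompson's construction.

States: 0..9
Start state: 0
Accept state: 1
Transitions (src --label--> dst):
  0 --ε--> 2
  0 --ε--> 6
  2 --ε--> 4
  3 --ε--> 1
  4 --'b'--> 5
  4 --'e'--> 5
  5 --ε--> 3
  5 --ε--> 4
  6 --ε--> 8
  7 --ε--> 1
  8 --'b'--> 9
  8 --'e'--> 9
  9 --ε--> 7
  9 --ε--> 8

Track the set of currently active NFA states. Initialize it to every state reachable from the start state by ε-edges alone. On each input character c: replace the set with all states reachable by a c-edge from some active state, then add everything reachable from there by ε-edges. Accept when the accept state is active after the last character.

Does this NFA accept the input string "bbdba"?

Answer: REJECT

Steps:
start: ε-closure({0}) = {0,2,4,6,8}
'b' @ 1: {1,3,4,5,7,8,9}  ✓accept
'b' @ 2: {1,3,4,5,7,8,9}  ✓accept
'd' @ 3: {}  — state set empty
rest 'ba' ignored (set empty)
after full input: {}  (accept=1 not in)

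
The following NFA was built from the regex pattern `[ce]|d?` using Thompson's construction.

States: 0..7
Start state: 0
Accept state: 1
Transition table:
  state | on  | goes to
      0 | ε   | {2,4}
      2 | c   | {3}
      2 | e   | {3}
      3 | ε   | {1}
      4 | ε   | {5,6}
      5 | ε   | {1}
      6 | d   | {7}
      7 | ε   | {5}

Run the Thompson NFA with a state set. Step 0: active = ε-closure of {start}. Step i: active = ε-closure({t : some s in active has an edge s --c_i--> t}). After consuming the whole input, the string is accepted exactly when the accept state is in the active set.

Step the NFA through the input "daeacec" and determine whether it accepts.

Answer: REJECT

Derivation:
start: ε-closure({0}) = {0,1,2,4,5,6}
'd' @ 1: {1,5,7}  (accept∈set)
'a' @ 2: {}  — no active states
rest 'eacec' ignored (set empty)
after full input: {}  (accept=1 not in)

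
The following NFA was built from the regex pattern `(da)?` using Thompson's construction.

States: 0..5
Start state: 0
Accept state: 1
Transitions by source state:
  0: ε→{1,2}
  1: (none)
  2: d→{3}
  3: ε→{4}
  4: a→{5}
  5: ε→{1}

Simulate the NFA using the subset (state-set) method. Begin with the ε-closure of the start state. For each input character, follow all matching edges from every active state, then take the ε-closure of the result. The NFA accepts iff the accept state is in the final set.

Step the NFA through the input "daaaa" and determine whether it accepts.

Answer: REJECT

Steps:
start: ε-closure({0}) = {0,1,2}
'd' @ 1: {3,4}
'a' @ 2: {1,5}  (accept∈set)
'a' @ 3: {}  — state set empty
rest 'aa' ignored (set empty)
after full input: {}  (accept=1 not in)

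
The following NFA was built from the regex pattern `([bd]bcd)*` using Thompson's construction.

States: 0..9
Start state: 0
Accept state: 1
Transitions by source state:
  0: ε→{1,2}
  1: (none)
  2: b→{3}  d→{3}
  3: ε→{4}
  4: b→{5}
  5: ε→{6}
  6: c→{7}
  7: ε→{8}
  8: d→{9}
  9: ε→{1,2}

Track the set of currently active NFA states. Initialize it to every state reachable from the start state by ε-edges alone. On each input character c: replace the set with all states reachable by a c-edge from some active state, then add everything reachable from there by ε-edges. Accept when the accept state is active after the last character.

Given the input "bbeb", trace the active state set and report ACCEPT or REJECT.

S₀ = ε-closure({0}) = {0,1,2}
'b' @ 1: {3,4}
'b' @ 2: {5,6}
'e' @ 3: {}  — no active states
rest 'b' ignored (set empty)
final: {}; accept 1 not in set

Answer: REJECT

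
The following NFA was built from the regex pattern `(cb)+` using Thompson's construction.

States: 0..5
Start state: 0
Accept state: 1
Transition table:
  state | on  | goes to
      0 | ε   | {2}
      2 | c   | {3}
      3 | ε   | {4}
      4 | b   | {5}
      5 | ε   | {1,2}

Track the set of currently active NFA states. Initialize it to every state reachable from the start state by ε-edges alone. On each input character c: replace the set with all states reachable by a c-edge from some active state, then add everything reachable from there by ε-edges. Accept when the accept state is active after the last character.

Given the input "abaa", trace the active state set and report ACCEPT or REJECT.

Answer: REJECT

Steps:
S₀ = ε-closure({0}) = {0,2}
'a' @ 1: {}  — dead — no transitions
rest 'baa' ignored (set empty)
end set {} — state 1 not in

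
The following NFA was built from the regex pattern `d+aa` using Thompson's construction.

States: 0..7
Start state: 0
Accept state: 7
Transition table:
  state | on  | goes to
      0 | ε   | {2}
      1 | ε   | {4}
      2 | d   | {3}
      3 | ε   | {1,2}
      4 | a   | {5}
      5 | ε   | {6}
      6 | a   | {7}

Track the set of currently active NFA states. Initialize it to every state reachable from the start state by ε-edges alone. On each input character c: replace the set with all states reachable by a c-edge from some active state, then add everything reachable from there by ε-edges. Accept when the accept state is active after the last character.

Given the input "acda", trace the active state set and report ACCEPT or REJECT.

S₀ = ε-closure({0}) = {0,2}
'a' @ 1: {}  — state set empty
rest 'cda' ignored (set empty)
after full input: {}  (accept=7 not in)

Answer: REJECT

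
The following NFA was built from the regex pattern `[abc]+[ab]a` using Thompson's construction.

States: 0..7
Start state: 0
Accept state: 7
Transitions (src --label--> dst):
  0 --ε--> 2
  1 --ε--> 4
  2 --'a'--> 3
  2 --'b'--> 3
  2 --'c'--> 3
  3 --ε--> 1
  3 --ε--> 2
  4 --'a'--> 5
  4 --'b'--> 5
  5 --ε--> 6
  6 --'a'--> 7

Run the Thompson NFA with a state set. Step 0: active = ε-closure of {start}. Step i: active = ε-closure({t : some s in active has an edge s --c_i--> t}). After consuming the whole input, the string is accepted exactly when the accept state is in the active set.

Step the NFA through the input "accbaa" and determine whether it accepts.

S₀ = ε-closure({0}) = {0,2}
'a' @ 1: {1,2,3,4}
'c' @ 2: {1,2,3,4}
'c' @ 3: {1,2,3,4}
'b' @ 4: {1,2,3,4,5,6}
'a' @ 5: {1,2,3,4,5,6,7}  (accept∈set)
'a' @ 6: {1,2,3,4,5,6,7}  (accept∈set)
after full input: {1,2,3,4,5,6,7}  (accept=7 in)

Answer: ACCEPT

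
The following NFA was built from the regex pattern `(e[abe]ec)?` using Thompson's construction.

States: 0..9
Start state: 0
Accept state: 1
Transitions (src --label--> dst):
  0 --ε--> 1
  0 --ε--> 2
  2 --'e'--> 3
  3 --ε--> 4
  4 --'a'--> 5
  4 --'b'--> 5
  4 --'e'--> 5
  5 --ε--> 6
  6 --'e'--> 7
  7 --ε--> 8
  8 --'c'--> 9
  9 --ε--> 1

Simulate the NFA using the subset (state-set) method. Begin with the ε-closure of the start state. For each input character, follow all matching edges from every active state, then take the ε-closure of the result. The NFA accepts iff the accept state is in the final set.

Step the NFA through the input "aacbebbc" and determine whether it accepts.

Answer: REJECT

Steps:
S₀ = ε-closure({0}) = {0,1,2}
'a' @ 1: {}  — dead — no transitions
rest 'acbebbc' ignored (set empty)
end set {} — state 1 not in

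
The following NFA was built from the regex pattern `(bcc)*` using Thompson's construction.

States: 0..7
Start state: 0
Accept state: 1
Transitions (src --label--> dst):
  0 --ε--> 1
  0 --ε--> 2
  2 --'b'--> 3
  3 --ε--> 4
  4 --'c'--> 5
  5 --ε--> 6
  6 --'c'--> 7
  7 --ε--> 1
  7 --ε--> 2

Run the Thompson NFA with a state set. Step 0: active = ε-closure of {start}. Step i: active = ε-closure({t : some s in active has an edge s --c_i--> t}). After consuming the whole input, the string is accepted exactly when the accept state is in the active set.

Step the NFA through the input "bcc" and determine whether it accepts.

Answer: ACCEPT

Derivation:
start: ε-closure({0}) = {0,1,2}
'b' @ 1: {3,4}
'c' @ 2: {5,6}
'c' @ 3: {1,2,7}  (accept∈set)
after full input: {1,2,7}  (accept=1 in)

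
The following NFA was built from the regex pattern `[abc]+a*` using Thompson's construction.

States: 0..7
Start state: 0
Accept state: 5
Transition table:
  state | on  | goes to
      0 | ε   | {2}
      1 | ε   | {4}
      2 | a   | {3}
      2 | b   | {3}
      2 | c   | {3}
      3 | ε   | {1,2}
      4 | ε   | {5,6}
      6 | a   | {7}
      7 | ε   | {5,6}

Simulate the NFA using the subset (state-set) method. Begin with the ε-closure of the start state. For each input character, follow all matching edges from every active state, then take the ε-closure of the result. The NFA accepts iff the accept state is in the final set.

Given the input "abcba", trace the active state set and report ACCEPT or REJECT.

S₀ = ε-closure({0}) = {0,2}
'a' @ 1: {1,2,3,4,5,6}  (accept∈set)
'b' @ 2: {1,2,3,4,5,6}  (accept∈set)
'c' @ 3: {1,2,3,4,5,6}  (accept∈set)
'b' @ 4: {1,2,3,4,5,6}  (accept∈set)
'a' @ 5: {1,2,3,4,5,6,7}  (accept∈set)
end set {1,2,3,4,5,6,7} — state 5 in

Answer: ACCEPT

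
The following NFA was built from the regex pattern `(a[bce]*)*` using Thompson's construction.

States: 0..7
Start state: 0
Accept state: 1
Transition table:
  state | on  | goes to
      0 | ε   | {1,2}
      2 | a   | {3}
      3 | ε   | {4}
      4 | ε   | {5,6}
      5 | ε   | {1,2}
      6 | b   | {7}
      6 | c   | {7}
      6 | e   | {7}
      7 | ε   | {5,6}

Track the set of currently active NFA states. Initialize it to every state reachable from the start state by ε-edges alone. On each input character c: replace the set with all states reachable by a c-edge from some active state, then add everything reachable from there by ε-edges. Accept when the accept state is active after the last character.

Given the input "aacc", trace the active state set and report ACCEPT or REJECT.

Answer: ACCEPT

Trace:
start: ε-closure({0}) = {0,1,2}
'a' @ 1: {1,2,3,4,5,6}  ✓accept
'a' @ 2: {1,2,3,4,5,6}  ✓accept
'c' @ 3: {1,2,5,6,7}  ✓accept
'c' @ 4: {1,2,5,6,7}  ✓accept
end set {1,2,5,6,7} — state 1 in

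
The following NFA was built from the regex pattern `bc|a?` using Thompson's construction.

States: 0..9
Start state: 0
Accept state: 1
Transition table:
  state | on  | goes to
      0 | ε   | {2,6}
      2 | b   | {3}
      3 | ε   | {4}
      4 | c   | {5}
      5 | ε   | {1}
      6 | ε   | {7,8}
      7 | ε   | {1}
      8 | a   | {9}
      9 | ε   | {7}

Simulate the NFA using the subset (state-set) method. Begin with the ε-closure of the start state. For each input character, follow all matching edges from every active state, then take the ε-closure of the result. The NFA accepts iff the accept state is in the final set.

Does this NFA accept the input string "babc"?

S₀ = ε-closure({0}) = {0,1,2,6,7,8}
'b' @ 1: {3,4}
'a' @ 2: {}  — state set empty
rest 'bc' ignored (set empty)
final: {}; accept 1 not in set

Answer: REJECT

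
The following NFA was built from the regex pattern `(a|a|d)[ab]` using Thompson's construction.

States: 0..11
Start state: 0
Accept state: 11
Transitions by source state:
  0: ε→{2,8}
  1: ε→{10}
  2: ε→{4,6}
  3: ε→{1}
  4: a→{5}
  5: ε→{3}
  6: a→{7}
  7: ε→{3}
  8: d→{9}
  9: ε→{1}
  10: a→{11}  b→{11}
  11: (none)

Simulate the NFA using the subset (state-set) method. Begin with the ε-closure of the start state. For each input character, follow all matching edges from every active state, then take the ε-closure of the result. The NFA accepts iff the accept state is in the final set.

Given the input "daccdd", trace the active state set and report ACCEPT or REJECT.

Answer: REJECT

Derivation:
initial (ε-close {0}): {0,2,4,6,8}
'd' @ 1: {1,9,10}
'a' @ 2: {11}  (accept∈set)
'c' @ 3: {}  — state set empty
rest 'cdd' ignored (set empty)
end set {} — state 11 not in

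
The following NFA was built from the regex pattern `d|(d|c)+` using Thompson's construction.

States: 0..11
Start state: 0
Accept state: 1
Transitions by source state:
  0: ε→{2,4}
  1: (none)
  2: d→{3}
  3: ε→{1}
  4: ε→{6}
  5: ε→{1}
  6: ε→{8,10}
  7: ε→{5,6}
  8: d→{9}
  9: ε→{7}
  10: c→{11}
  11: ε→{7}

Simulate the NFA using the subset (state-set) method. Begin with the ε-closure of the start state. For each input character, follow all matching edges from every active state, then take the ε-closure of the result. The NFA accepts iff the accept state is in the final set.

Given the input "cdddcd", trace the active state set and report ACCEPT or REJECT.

Answer: ACCEPT

Derivation:
initial (ε-close {0}): {0,2,4,6,8,10}
'c' @ 1: {1,5,6,7,8,10,11}  ✓accept
'd' @ 2: {1,5,6,7,8,9,10}  ✓accept
'd' @ 3: {1,5,6,7,8,9,10}  ✓accept
'd' @ 4: {1,5,6,7,8,9,10}  ✓accept
'c' @ 5: {1,5,6,7,8,10,11}  ✓accept
'd' @ 6: {1,5,6,7,8,9,10}  ✓accept
end set {1,5,6,7,8,9,10} — state 1 in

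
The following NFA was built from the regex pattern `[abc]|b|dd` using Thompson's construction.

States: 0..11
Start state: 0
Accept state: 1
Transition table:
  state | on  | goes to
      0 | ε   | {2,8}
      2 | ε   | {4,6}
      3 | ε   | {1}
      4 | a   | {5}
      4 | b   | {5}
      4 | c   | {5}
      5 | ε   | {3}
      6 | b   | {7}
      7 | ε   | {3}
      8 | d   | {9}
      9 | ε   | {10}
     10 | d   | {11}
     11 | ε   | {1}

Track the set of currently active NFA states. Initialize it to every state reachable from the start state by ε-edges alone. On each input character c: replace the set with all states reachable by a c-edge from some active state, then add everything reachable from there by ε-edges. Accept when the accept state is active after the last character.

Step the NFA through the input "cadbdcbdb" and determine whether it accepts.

Answer: REJECT

Derivation:
S₀ = ε-closure({0}) = {0,2,4,6,8}
'c' @ 1: {1,3,5}  (accept∈set)
'a' @ 2: {}  — state set empty
rest 'dbdcbdb' ignored (set empty)
end set {} — state 1 not in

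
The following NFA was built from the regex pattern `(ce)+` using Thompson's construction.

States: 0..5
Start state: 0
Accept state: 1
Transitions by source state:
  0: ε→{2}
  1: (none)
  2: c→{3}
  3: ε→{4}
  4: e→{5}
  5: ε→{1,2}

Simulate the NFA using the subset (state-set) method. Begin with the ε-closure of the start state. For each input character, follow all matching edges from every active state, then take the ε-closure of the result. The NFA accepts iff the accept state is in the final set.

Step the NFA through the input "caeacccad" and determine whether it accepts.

S₀ = ε-closure({0}) = {0,2}
'c' @ 1: {3,4}
'a' @ 2: {}  — dead — no transitions
rest 'eacccad' ignored (set empty)
after full input: {}  (accept=1 not in)

Answer: REJECT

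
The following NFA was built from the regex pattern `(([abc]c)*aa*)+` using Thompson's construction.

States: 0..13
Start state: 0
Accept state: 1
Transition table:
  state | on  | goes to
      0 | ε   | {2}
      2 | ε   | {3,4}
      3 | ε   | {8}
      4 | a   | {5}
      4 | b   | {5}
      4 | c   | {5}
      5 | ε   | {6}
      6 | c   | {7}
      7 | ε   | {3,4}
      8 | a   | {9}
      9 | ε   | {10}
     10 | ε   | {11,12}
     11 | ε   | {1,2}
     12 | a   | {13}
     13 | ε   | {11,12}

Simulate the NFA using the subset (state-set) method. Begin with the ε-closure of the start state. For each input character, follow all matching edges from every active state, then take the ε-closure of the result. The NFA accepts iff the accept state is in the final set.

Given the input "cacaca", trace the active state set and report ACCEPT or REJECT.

Answer: REJECT

Trace:
initial (ε-close {0}): {0,2,3,4,8}
'c' @ 1: {5,6}
'a' @ 2: {}  — no active states
rest 'caca' ignored (set empty)
end set {} — state 1 not in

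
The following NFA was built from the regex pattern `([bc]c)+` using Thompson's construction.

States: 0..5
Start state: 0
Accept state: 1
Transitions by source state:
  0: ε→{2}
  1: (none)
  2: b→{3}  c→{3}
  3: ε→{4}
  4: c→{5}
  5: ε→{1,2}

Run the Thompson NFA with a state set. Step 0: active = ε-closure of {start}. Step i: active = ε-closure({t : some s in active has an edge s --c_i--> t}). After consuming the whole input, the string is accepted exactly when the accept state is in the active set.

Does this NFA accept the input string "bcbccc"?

Answer: ACCEPT

Derivation:
S₀ = ε-closure({0}) = {0,2}
'b' @ 1: {3,4}
'c' @ 2: {1,2,5}  [accepting]
'b' @ 3: {3,4}
'c' @ 4: {1,2,5}  [accepting]
'c' @ 5: {3,4}
'c' @ 6: {1,2,5}  [accepting]
final: {1,2,5}; accept 1 in set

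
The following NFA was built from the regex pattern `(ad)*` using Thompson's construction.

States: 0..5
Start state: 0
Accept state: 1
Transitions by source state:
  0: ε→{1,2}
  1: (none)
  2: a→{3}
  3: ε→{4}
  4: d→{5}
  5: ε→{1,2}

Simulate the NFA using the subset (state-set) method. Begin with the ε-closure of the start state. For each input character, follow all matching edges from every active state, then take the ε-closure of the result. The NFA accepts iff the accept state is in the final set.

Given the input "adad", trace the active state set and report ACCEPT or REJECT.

Answer: ACCEPT

Derivation:
S₀ = ε-closure({0}) = {0,1,2}
'a' @ 1: {3,4}
'd' @ 2: {1,2,5}  ✓accept
'a' @ 3: {3,4}
'd' @ 4: {1,2,5}  ✓accept
final: {1,2,5}; accept 1 in set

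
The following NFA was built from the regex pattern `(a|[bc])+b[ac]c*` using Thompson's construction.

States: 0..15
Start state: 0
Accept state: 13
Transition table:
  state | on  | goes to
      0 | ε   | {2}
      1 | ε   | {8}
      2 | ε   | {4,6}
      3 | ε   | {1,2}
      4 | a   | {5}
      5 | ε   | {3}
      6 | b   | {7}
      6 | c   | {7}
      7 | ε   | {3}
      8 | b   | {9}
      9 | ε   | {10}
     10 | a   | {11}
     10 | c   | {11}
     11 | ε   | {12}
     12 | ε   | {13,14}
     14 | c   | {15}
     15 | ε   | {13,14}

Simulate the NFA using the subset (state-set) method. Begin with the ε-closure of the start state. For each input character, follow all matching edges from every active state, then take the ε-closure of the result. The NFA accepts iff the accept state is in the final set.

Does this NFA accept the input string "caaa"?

initial (ε-close {0}): {0,2,4,6}
'c' @ 1: {1,2,3,4,6,7,8}
'a' @ 2: {1,2,3,4,5,6,8}
'a' @ 3: {1,2,3,4,5,6,8}
'a' @ 4: {1,2,3,4,5,6,8}
final: {1,2,3,4,5,6,8}; accept 13 not in set

Answer: REJECT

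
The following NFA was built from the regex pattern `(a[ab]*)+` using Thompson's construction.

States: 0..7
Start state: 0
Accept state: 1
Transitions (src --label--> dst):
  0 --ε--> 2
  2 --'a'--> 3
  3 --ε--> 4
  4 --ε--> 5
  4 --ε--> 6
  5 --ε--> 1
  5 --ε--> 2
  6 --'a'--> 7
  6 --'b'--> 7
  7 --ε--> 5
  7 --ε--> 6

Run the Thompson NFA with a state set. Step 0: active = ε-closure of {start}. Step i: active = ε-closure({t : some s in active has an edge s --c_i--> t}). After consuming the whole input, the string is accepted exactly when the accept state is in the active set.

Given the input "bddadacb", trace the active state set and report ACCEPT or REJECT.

Answer: REJECT

Trace:
S₀ = ε-closure({0}) = {0,2}
'b' @ 1: {}  — dead — no transitions
rest 'ddadacb' ignored (set empty)
end set {} — state 1 not in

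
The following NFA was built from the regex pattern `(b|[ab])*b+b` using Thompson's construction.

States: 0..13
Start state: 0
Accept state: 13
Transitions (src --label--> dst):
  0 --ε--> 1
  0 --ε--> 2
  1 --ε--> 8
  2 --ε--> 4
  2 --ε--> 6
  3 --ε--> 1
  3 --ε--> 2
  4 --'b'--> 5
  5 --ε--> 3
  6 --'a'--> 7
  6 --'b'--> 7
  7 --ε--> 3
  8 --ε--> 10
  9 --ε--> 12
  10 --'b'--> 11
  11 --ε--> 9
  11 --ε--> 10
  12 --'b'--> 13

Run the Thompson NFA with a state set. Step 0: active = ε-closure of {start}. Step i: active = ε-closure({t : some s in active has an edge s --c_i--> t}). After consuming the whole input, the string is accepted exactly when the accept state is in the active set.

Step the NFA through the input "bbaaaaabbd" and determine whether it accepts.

initial (ε-close {0}): {0,1,2,4,6,8,10}
'b' @ 1: {1,2,3,4,5,6,7,8,9,10,11,12}
'b' @ 2: {1,2,3,4,5,6,7,8,9,10,11,12,13}  ✓accept
'a' @ 3: {1,2,3,4,6,7,8,10}
'a' @ 4: {1,2,3,4,6,7,8,10}
'a' @ 5: {1,2,3,4,6,7,8,10}
'a' @ 6: {1,2,3,4,6,7,8,10}
'a' @ 7: {1,2,3,4,6,7,8,10}
'b' @ 8: {1,2,3,4,5,6,7,8,9,10,11,12}
'b' @ 9: {1,2,3,4,5,6,7,8,9,10,11,12,13}  ✓accept
'd' @ 10: {}  — dead — no transitions
final: {}; accept 13 not in set

Answer: REJECT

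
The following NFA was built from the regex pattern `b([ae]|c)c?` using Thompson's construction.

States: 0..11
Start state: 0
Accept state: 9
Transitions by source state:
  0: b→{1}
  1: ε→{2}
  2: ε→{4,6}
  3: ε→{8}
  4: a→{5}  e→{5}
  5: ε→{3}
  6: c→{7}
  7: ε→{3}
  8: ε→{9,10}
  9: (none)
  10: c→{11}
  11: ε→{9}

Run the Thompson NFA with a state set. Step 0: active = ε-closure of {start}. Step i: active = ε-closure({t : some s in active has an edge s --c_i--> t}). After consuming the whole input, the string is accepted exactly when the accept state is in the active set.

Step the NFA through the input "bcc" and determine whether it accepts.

Answer: ACCEPT

Derivation:
start: ε-closure({0}) = {0}
'b' @ 1: {1,2,4,6}
'c' @ 2: {3,7,8,9,10}  ✓accept
'c' @ 3: {9,11}  ✓accept
after full input: {9,11}  (accept=9 in)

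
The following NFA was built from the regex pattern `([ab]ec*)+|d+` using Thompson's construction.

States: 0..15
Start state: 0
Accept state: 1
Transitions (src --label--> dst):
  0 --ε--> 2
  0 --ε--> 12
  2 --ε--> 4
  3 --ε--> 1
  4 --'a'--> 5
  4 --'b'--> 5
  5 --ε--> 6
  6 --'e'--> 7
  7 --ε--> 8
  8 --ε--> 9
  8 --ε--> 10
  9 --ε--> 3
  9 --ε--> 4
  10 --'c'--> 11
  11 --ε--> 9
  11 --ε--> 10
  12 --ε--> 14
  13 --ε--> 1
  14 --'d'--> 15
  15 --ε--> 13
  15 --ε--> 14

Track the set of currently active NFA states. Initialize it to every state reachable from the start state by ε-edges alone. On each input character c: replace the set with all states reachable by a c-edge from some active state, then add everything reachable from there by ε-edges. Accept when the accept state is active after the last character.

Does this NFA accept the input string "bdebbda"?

Answer: REJECT

Steps:
initial (ε-close {0}): {0,2,4,12,14}
'b' @ 1: {5,6}
'd' @ 2: {}  — state set empty
rest 'ebbda' ignored (set empty)
final: {}; accept 1 not in set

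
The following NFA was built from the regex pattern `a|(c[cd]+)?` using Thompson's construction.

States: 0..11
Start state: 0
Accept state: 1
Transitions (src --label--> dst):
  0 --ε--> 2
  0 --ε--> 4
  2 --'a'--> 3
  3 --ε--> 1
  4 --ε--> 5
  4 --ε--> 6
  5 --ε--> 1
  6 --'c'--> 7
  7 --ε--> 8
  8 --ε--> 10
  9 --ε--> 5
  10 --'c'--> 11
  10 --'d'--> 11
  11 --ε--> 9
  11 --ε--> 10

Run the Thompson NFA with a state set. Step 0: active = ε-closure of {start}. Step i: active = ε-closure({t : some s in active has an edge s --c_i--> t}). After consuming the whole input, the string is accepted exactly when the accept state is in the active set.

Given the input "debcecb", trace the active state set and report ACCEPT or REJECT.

Answer: REJECT

Derivation:
start: ε-closure({0}) = {0,1,2,4,5,6}
'd' @ 1: {}  — state set empty
rest 'ebcecb' ignored (set empty)
end set {} — state 1 not in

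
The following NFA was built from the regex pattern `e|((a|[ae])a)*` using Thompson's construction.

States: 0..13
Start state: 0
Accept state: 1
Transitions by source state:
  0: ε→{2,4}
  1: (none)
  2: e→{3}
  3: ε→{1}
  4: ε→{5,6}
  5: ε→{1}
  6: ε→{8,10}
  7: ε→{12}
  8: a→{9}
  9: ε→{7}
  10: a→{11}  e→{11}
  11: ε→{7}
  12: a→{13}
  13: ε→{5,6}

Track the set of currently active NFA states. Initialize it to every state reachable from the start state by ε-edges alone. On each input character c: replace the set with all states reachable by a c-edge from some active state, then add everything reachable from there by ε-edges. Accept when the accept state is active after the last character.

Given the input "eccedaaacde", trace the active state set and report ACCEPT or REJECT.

start: ε-closure({0}) = {0,1,2,4,5,6,8,10}
'e' @ 1: {1,3,7,11,12}  (accept∈set)
'c' @ 2: {}  — no active states
rest 'cedaaacde' ignored (set empty)
final: {}; accept 1 not in set

Answer: REJECT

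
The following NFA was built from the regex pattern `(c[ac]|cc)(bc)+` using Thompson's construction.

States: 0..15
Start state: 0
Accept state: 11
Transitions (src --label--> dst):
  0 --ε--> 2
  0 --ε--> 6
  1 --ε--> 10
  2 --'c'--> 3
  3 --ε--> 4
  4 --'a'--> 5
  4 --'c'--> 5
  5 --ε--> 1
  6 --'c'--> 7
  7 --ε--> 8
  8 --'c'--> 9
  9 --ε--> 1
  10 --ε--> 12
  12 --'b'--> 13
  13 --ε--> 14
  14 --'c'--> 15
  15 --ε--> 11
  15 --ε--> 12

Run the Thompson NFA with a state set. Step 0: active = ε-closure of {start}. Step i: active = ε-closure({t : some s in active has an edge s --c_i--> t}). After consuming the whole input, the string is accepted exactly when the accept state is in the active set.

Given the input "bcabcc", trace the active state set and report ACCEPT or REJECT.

initial (ε-close {0}): {0,2,6}
'b' @ 1: {}  — state set empty
rest 'cabcc' ignored (set empty)
end set {} — state 11 not in

Answer: REJECT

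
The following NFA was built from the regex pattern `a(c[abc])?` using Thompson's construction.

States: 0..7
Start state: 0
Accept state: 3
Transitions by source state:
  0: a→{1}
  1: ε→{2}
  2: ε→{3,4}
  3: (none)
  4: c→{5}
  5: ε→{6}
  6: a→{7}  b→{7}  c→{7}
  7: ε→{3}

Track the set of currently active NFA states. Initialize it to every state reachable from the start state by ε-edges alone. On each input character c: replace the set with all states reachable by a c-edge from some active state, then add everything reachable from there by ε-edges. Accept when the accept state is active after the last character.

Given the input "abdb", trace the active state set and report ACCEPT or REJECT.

start: ε-closure({0}) = {0}
'a' @ 1: {1,2,3,4}  [accepting]
'b' @ 2: {}  — dead — no transitions
rest 'db' ignored (set empty)
after full input: {}  (accept=3 not in)

Answer: REJECT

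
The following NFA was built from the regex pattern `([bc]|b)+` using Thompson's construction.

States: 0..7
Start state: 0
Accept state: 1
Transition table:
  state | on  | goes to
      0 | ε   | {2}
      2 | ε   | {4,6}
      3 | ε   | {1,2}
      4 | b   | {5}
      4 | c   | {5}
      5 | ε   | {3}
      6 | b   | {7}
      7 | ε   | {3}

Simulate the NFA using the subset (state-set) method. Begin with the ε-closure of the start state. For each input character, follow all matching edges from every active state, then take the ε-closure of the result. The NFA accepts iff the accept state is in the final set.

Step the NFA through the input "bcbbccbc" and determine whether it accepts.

Answer: ACCEPT

Steps:
S₀ = ε-closure({0}) = {0,2,4,6}
'b' @ 1: {1,2,3,4,5,6,7}  ✓accept
'c' @ 2: {1,2,3,4,5,6}  ✓accept
'b' @ 3: {1,2,3,4,5,6,7}  ✓accept
'b' @ 4: {1,2,3,4,5,6,7}  ✓accept
'c' @ 5: {1,2,3,4,5,6}  ✓accept
'c' @ 6: {1,2,3,4,5,6}  ✓accept
'b' @ 7: {1,2,3,4,5,6,7}  ✓accept
'c' @ 8: {1,2,3,4,5,6}  ✓accept
end set {1,2,3,4,5,6} — state 1 in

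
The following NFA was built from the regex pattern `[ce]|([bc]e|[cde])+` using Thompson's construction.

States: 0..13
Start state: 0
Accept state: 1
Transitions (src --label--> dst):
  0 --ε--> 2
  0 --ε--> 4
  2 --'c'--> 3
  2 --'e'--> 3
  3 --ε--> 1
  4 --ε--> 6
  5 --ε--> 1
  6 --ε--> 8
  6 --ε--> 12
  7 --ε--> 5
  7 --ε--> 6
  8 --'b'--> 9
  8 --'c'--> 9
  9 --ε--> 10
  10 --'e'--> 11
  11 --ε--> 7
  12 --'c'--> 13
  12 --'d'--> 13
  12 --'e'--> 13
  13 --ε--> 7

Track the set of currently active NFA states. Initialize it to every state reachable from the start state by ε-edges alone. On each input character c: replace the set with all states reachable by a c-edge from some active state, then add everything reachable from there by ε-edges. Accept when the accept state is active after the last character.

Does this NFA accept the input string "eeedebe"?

Answer: ACCEPT

Steps:
start: ε-closure({0}) = {0,2,4,6,8,12}
'e' @ 1: {1,3,5,6,7,8,12,13}  ✓accept
'e' @ 2: {1,5,6,7,8,12,13}  ✓accept
'e' @ 3: {1,5,6,7,8,12,13}  ✓accept
'd' @ 4: {1,5,6,7,8,12,13}  ✓accept
'e' @ 5: {1,5,6,7,8,12,13}  ✓accept
'b' @ 6: {9,10}
'e' @ 7: {1,5,6,7,8,11,12}  ✓accept
after full input: {1,5,6,7,8,11,12}  (accept=1 in)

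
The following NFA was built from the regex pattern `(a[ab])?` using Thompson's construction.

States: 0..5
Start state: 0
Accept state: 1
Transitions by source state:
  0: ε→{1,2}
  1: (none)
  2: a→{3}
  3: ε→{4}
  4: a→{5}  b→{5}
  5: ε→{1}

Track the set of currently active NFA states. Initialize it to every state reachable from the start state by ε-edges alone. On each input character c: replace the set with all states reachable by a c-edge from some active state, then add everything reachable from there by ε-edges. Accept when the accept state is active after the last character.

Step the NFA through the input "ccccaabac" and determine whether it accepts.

Answer: REJECT

Steps:
start: ε-closure({0}) = {0,1,2}
'c' @ 1: {}  — state set empty
rest 'cccaabac' ignored (set empty)
end set {} — state 1 not in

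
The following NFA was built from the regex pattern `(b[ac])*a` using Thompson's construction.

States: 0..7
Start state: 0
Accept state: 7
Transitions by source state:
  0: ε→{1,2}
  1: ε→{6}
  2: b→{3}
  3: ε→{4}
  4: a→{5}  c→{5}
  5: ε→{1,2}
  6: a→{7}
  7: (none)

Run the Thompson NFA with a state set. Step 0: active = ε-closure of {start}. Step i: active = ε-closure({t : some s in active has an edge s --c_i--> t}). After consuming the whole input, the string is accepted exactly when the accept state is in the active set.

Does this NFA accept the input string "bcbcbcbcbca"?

initial (ε-close {0}): {0,1,2,6}
'b' @ 1: {3,4}
'c' @ 2: {1,2,5,6}
'b' @ 3: {3,4}
'c' @ 4: {1,2,5,6}
'b' @ 5: {3,4}
'c' @ 6: {1,2,5,6}
'b' @ 7: {3,4}
'c' @ 8: {1,2,5,6}
'b' @ 9: {3,4}
'c' @ 10: {1,2,5,6}
'a' @ 11: {7}  ✓accept
final: {7}; accept 7 in set

Answer: ACCEPT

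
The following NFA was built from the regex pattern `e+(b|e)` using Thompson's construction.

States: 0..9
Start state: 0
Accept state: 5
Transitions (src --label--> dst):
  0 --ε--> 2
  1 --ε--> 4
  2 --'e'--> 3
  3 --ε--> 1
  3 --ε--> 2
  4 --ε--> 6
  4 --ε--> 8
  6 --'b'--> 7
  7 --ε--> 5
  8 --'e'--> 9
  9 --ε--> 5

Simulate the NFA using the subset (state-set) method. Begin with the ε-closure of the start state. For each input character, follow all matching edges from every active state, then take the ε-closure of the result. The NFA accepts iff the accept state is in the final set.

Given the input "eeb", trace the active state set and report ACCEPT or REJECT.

start: ε-closure({0}) = {0,2}
'e' @ 1: {1,2,3,4,6,8}
'e' @ 2: {1,2,3,4,5,6,8,9}  ✓accept
'b' @ 3: {5,7}  ✓accept
final: {5,7}; accept 5 in set

Answer: ACCEPT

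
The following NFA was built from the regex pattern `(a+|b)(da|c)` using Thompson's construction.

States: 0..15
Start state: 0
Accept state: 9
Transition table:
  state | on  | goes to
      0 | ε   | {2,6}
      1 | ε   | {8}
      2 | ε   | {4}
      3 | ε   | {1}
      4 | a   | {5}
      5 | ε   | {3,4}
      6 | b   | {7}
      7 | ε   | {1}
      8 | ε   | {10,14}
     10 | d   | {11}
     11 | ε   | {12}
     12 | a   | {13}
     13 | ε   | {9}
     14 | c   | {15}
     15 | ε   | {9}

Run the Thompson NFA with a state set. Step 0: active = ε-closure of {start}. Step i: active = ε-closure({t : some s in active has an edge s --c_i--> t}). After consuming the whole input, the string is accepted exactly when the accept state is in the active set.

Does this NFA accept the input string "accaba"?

initial (ε-close {0}): {0,2,4,6}
'a' @ 1: {1,3,4,5,8,10,14}
'c' @ 2: {9,15}  (accept∈set)
'c' @ 3: {}  — dead — no transitions
rest 'aba' ignored (set empty)
end set {} — state 9 not in

Answer: REJECT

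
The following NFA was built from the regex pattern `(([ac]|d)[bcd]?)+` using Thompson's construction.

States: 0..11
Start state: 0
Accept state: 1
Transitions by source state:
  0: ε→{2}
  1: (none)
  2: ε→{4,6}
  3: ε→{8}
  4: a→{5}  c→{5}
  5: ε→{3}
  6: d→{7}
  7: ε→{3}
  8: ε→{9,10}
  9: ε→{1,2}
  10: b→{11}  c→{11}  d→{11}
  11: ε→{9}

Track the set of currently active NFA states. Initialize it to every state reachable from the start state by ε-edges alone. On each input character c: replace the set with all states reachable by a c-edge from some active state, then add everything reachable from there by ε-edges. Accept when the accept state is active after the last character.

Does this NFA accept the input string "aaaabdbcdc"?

Answer: ACCEPT

Derivation:
start: ε-closure({0}) = {0,2,4,6}
'a' @ 1: {1,2,3,4,5,6,8,9,10}  ✓accept
'a' @ 2: {1,2,3,4,5,6,8,9,10}  ✓accept
'a' @ 3: {1,2,3,4,5,6,8,9,10}  ✓accept
'a' @ 4: {1,2,3,4,5,6,8,9,10}  ✓accept
'b' @ 5: {1,2,4,6,9,11}  ✓accept
'd' @ 6: {1,2,3,4,6,7,8,9,10}  ✓accept
'b' @ 7: {1,2,4,6,9,11}  ✓accept
'c' @ 8: {1,2,3,4,5,6,8,9,10}  ✓accept
'd' @ 9: {1,2,3,4,6,7,8,9,10,11}  ✓accept
'c' @ 10: {1,2,3,4,5,6,8,9,10,11}  ✓accept
final: {1,2,3,4,5,6,8,9,10,11}; accept 1 in set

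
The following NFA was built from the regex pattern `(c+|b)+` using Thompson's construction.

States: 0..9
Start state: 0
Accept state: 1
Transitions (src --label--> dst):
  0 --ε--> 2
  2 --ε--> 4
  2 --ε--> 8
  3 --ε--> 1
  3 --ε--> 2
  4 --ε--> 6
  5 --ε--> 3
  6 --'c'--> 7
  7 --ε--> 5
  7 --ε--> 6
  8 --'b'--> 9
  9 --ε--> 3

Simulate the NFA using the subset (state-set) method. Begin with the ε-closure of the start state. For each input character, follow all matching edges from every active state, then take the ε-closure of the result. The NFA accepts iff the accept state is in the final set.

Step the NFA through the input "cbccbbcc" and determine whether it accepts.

Answer: ACCEPT

Trace:
S₀ = ε-closure({0}) = {0,2,4,6,8}
'c' @ 1: {1,2,3,4,5,6,7,8}  (accept∈set)
'b' @ 2: {1,2,3,4,6,8,9}  (accept∈set)
'c' @ 3: {1,2,3,4,5,6,7,8}  (accept∈set)
'c' @ 4: {1,2,3,4,5,6,7,8}  (accept∈set)
'b' @ 5: {1,2,3,4,6,8,9}  (accept∈set)
'b' @ 6: {1,2,3,4,6,8,9}  (accept∈set)
'c' @ 7: {1,2,3,4,5,6,7,8}  (accept∈set)
'c' @ 8: {1,2,3,4,5,6,7,8}  (accept∈set)
after full input: {1,2,3,4,5,6,7,8}  (accept=1 in)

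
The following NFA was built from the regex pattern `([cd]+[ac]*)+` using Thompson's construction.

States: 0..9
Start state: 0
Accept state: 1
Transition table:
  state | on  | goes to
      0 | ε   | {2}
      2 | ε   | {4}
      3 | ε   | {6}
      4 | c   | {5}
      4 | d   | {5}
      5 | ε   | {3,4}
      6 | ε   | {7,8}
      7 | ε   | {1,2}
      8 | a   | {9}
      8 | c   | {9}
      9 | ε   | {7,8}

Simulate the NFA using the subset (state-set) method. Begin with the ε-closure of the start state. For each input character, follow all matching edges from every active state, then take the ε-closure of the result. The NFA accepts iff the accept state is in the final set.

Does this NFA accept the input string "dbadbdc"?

start: ε-closure({0}) = {0,2,4}
'd' @ 1: {1,2,3,4,5,6,7,8}  ✓accept
'b' @ 2: {}  — no active states
rest 'adbdc' ignored (set empty)
after full input: {}  (accept=1 not in)

Answer: REJECT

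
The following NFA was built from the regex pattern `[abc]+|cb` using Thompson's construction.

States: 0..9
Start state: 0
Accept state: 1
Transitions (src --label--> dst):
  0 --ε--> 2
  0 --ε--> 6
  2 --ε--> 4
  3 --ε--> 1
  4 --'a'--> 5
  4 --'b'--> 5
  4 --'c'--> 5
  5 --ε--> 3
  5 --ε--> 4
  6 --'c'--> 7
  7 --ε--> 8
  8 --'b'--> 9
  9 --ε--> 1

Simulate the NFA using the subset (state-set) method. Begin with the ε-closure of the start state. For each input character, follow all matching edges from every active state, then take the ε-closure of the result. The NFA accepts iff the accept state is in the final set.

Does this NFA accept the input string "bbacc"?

Answer: ACCEPT

Trace:
S₀ = ε-closure({0}) = {0,2,4,6}
'b' @ 1: {1,3,4,5}  [accepting]
'b' @ 2: {1,3,4,5}  [accepting]
'a' @ 3: {1,3,4,5}  [accepting]
'c' @ 4: {1,3,4,5}  [accepting]
'c' @ 5: {1,3,4,5}  [accepting]
final: {1,3,4,5}; accept 1 in set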